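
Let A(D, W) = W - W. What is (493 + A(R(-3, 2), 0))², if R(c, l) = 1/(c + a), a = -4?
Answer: 243049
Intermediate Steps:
R(c, l) = 1/(-4 + c) (R(c, l) = 1/(c - 4) = 1/(-4 + c))
A(D, W) = 0
(493 + A(R(-3, 2), 0))² = (493 + 0)² = 493² = 243049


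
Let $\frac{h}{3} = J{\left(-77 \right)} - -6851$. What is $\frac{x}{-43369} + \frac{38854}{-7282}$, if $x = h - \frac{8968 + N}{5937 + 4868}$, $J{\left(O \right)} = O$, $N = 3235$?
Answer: $- \frac{9902975400702}{1706180045845} \approx -5.8042$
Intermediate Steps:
$h = 20322$ ($h = 3 \left(-77 - -6851\right) = 3 \left(-77 + 6851\right) = 3 \cdot 6774 = 20322$)
$x = \frac{219567007}{10805}$ ($x = 20322 - \frac{8968 + 3235}{5937 + 4868} = 20322 - \frac{12203}{10805} = \frac{219567007}{10805} \approx 20321.0$)
$\frac{x}{-43369} + \frac{38854}{-7282} = \frac{219567007}{10805 \left(-43369\right)} + \frac{38854}{-7282} = \frac{219567007}{10805} \left(- \frac{1}{43369}\right) + 38854 \left(- \frac{1}{7282}\right) = - \frac{219567007}{468602045} - \frac{19427}{3641} = - \frac{9902975400702}{1706180045845}$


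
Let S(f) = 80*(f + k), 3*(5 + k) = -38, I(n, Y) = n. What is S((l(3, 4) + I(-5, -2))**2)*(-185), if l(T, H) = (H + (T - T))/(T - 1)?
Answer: 384800/3 ≈ 1.2827e+5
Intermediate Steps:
k = -53/3 (k = -5 + (1/3)*(-38) = -5 - 38/3 = -53/3 ≈ -17.667)
l(T, H) = H/(-1 + T) (l(T, H) = (H + 0)/(-1 + T) = H/(-1 + T))
S(f) = -4240/3 + 80*f (S(f) = 80*(f - 53/3) = 80*(-53/3 + f) = -4240/3 + 80*f)
S((l(3, 4) + I(-5, -2))**2)*(-185) = (-4240/3 + 80*(4/(-1 + 3) - 5)**2)*(-185) = (-4240/3 + 80*(4/2 - 5)**2)*(-185) = (-4240/3 + 80*(4*(1/2) - 5)**2)*(-185) = (-4240/3 + 80*(2 - 5)**2)*(-185) = (-4240/3 + 80*(-3)**2)*(-185) = (-4240/3 + 80*9)*(-185) = (-4240/3 + 720)*(-185) = -2080/3*(-185) = 384800/3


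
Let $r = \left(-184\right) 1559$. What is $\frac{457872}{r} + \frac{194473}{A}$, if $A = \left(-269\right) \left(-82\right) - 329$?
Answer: $\frac{5729580775}{779136753} \approx 7.3538$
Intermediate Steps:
$r = -286856$
$A = 21729$ ($A = 22058 - 329 = 21729$)
$\frac{457872}{r} + \frac{194473}{A} = \frac{457872}{-286856} + \frac{194473}{21729} = 457872 \left(- \frac{1}{286856}\right) + 194473 \cdot \frac{1}{21729} = - \frac{57234}{35857} + \frac{194473}{21729} = \frac{5729580775}{779136753}$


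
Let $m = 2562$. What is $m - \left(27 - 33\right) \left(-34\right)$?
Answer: $2358$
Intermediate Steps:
$m - \left(27 - 33\right) \left(-34\right) = 2562 - \left(27 - 33\right) \left(-34\right) = 2562 - \left(-6\right) \left(-34\right) = 2562 - 204 = 2358$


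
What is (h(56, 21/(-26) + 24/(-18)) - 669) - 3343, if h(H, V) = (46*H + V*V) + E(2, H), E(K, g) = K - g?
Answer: -9037271/6084 ≈ -1485.4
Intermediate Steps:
h(H, V) = 2 + V² + 45*H (h(H, V) = (46*H + V*V) + (2 - H) = (46*H + V²) + (2 - H) = (V² + 46*H) + (2 - H) = 2 + V² + 45*H)
(h(56, 21/(-26) + 24/(-18)) - 669) - 3343 = ((2 + (21/(-26) + 24/(-18))² + 45*56) - 669) - 3343 = ((2 + (21*(-1/26) + 24*(-1/18))² + 2520) - 669) - 3343 = ((2 + (-21/26 - 4/3)² + 2520) - 669) - 3343 = ((2 + (-167/78)² + 2520) - 669) - 3343 = ((2 + 27889/6084 + 2520) - 669) - 3343 = (15371737/6084 - 669) - 3343 = 11301541/6084 - 3343 = -9037271/6084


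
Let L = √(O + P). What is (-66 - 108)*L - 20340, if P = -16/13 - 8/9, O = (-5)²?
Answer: -20340 - 58*√34801/13 ≈ -21172.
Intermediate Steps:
O = 25
P = -248/117 (P = -16*1/13 - 8*⅑ = -16/13 - 8/9 = -248/117 ≈ -2.1197)
L = √34801/39 (L = √(25 - 248/117) = √(2677/117) = √34801/39 ≈ 4.7833)
(-66 - 108)*L - 20340 = (-66 - 108)*(√34801/39) - 20340 = -58*√34801/13 - 20340 = -20340 - 58*√34801/13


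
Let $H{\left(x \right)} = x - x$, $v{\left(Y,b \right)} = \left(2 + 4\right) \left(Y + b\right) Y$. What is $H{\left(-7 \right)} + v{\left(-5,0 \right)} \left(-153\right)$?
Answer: $-22950$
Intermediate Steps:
$v{\left(Y,b \right)} = Y \left(6 Y + 6 b\right)$ ($v{\left(Y,b \right)} = 6 \left(Y + b\right) Y = \left(6 Y + 6 b\right) Y = Y \left(6 Y + 6 b\right)$)
$H{\left(x \right)} = 0$
$H{\left(-7 \right)} + v{\left(-5,0 \right)} \left(-153\right) = 0 + 6 \left(-5\right) \left(-5 + 0\right) \left(-153\right) = 0 + 6 \left(-5\right) \left(-5\right) \left(-153\right) = 0 + 150 \left(-153\right) = 0 - 22950 = -22950$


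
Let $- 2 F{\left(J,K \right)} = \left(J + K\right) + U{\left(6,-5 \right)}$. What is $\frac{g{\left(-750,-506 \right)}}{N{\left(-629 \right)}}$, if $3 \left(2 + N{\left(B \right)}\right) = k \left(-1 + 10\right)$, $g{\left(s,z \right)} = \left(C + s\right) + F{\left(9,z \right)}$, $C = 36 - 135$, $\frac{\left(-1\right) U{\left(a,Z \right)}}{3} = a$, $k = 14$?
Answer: $- \frac{1183}{80} \approx -14.788$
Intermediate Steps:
$U{\left(a,Z \right)} = - 3 a$
$F{\left(J,K \right)} = 9 - \frac{J}{2} - \frac{K}{2}$ ($F{\left(J,K \right)} = - \frac{\left(J + K\right) - 18}{2} = - \frac{-18 + J + K}{2} = 9 - \frac{J}{2} - \frac{K}{2}$)
$C = -99$
$g{\left(s,z \right)} = - \frac{189}{2} + s - \frac{z}{2}$ ($g{\left(s,z \right)} = \left(-99 + s\right) - \left(- \frac{9}{2} + \frac{z}{2}\right) = - \frac{189}{2} + s - \frac{z}{2}$)
$N{\left(B \right)} = 40$ ($N{\left(B \right)} = -2 + \frac{14 \left(-1 + 10\right)}{3} = -2 + \frac{14 \cdot 9}{3} = -2 + \frac{1}{3} \cdot 126 = -2 + 42 = 40$)
$\frac{g{\left(-750,-506 \right)}}{N{\left(-629 \right)}} = \frac{- \frac{189}{2} - 750 - -253}{40} = \left(- \frac{189}{2} - 750 + 253\right) \frac{1}{40} = \left(- \frac{1183}{2}\right) \frac{1}{40} = - \frac{1183}{80}$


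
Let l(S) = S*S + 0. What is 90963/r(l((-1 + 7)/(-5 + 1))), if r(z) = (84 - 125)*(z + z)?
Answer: -20214/41 ≈ -493.02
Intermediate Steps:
l(S) = S² (l(S) = S² + 0 = S²)
r(z) = -82*z
90963/r(l((-1 + 7)/(-5 + 1))) = 90963/((-82*(-1 + 7)²/(-5 + 1)²)) = 90963/((-82*(6/(-4))²)) = 90963/((-82*(6*(-¼))²)) = 90963/((-82*(-3/2)²)) = 90963/((-82*9/4)) = 90963/(-369/2) = 90963*(-2/369) = -20214/41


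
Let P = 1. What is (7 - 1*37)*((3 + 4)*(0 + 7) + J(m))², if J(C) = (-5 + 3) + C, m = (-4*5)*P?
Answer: -21870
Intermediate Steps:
m = -20 (m = -4*5*1 = -20*1 = -20)
J(C) = -2 + C
(7 - 1*37)*((3 + 4)*(0 + 7) + J(m))² = (7 - 1*37)*((3 + 4)*(0 + 7) + (-2 - 20))² = (7 - 37)*(7*7 - 22)² = -30*(49 - 22)² = -30*27² = -30*729 = -21870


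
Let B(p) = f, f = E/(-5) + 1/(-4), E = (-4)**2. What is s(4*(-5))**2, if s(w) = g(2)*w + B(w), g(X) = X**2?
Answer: 2785561/400 ≈ 6963.9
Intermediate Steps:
E = 16
f = -69/20 (f = 16/(-5) + 1/(-4) = 16*(-1/5) + 1*(-1/4) = -16/5 - 1/4 = -69/20 ≈ -3.4500)
B(p) = -69/20
s(w) = -69/20 + 4*w (s(w) = 2**2*w - 69/20 = 4*w - 69/20 = -69/20 + 4*w)
s(4*(-5))**2 = (-69/20 + 4*(4*(-5)))**2 = (-69/20 + 4*(-20))**2 = (-69/20 - 80)**2 = (-1669/20)**2 = 2785561/400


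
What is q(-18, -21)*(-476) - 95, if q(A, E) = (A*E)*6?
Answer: -1079663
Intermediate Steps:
q(A, E) = 6*A*E
q(-18, -21)*(-476) - 95 = (6*(-18)*(-21))*(-476) - 95 = 2268*(-476) - 95 = -1079568 - 95 = -1079663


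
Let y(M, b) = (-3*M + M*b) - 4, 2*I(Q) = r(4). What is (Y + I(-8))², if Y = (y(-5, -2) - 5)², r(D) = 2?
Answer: 66049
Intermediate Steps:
I(Q) = 1 (I(Q) = (½)*2 = 1)
y(M, b) = -4 - 3*M + M*b
Y = 256 (Y = ((-4 - 3*(-5) - 5*(-2)) - 5)² = ((-4 + 15 + 10) - 5)² = (21 - 5)² = 16² = 256)
(Y + I(-8))² = (256 + 1)² = 257² = 66049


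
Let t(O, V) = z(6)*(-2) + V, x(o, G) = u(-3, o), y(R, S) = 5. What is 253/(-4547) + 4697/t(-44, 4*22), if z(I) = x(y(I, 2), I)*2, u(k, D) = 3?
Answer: 21338031/345572 ≈ 61.747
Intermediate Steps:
x(o, G) = 3
z(I) = 6 (z(I) = 3*2 = 6)
t(O, V) = -12 + V (t(O, V) = 6*(-2) + V = -12 + V)
253/(-4547) + 4697/t(-44, 4*22) = 253/(-4547) + 4697/(-12 + 4*22) = 253*(-1/4547) + 4697/(-12 + 88) = -253/4547 + 4697/76 = 21338031/345572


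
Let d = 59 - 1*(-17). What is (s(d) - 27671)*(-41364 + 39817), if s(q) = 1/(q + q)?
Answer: 6506668077/152 ≈ 4.2807e+7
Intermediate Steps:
d = 76 (d = 59 + 17 = 76)
s(q) = 1/(2*q)
(s(d) - 27671)*(-41364 + 39817) = ((½)/76 - 27671)*(-41364 + 39817) = ((½)*(1/76) - 27671)*(-1547) = (1/152 - 27671)*(-1547) = -4205991/152*(-1547) = 6506668077/152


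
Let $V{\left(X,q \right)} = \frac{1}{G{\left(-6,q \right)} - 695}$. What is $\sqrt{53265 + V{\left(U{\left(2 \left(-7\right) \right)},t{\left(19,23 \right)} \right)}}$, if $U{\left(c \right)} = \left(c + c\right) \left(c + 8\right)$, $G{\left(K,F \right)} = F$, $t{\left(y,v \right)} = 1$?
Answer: $\frac{\sqrt{25654340846}}{694} \approx 230.79$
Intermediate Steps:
$U{\left(c \right)} = 2 c \left(8 + c\right)$
$V{\left(X,q \right)} = \frac{1}{-695 + q}$ ($V{\left(X,q \right)} = \frac{1}{q - 695} = \frac{1}{-695 + q}$)
$\sqrt{53265 + V{\left(U{\left(2 \left(-7\right) \right)},t{\left(19,23 \right)} \right)}} = \sqrt{53265 + \frac{1}{-695 + 1}} = \sqrt{53265 + \frac{1}{-694}} = \sqrt{53265 - \frac{1}{694}} = \sqrt{\frac{36965909}{694}} = \frac{\sqrt{25654340846}}{694}$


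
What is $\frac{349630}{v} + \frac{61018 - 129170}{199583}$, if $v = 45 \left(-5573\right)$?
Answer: $- \frac{17374340722}{10010484531} \approx -1.7356$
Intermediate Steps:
$v = -250785$
$\frac{349630}{v} + \frac{61018 - 129170}{199583} = \frac{349630}{-250785} + \frac{61018 - 129170}{199583} = 349630 \left(- \frac{1}{250785}\right) + \left(61018 - 129170\right) \frac{1}{199583} = - \frac{69926}{50157} - \frac{68152}{199583} = - \frac{17374340722}{10010484531}$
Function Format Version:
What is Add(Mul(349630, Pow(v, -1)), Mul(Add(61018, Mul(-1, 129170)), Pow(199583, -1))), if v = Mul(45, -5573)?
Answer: Rational(-17374340722, 10010484531) ≈ -1.7356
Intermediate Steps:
v = -250785
Add(Mul(349630, Pow(v, -1)), Mul(Add(61018, Mul(-1, 129170)), Pow(199583, -1))) = Add(Mul(349630, Pow(-250785, -1)), Mul(Add(61018, Mul(-1, 129170)), Pow(199583, -1))) = Add(Mul(349630, Rational(-1, 250785)), Mul(Add(61018, -129170), Rational(1, 199583))) = Add(Rational(-69926, 50157), Mul(-68152, Rational(1, 199583))) = Add(Rational(-69926, 50157), Rational(-68152, 199583)) = Rational(-17374340722, 10010484531)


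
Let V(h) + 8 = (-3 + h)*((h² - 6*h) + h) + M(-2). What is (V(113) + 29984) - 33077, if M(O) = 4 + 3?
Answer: 1339346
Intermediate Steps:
M(O) = 7
V(h) = -1 + (-3 + h)*(h² - 5*h) (V(h) = -8 + ((-3 + h)*((h² - 6*h) + h) + 7) = -8 + ((-3 + h)*(h² - 5*h) + 7) = -8 + (7 + (-3 + h)*(h² - 5*h)) = -1 + (-3 + h)*(h² - 5*h))
(V(113) + 29984) - 33077 = ((-1 + 113³ - 8*113² + 15*113) + 29984) - 33077 = ((-1 + 1442897 - 8*12769 + 1695) + 29984) - 33077 = ((-1 + 1442897 - 102152 + 1695) + 29984) - 33077 = (1342439 + 29984) - 33077 = 1372423 - 33077 = 1339346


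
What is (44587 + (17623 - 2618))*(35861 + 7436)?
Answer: 2580154824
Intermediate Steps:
(44587 + (17623 - 2618))*(35861 + 7436) = (44587 + 15005)*43297 = 59592*43297 = 2580154824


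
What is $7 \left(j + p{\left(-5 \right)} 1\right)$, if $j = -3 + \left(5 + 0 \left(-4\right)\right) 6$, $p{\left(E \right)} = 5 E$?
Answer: $14$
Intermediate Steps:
$j = 27$ ($j = -3 + \left(5 + 0\right) 6 = -3 + 5 \cdot 6 = -3 + 30 = 27$)
$7 \left(j + p{\left(-5 \right)} 1\right) = 7 \left(27 + 5 \left(-5\right) 1\right) = 7 \left(27 - 25\right) = 7 \cdot 2 = 14$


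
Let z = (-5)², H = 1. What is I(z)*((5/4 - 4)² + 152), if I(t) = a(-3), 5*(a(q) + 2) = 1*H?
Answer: -22977/80 ≈ -287.21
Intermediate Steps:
a(q) = -9/5 (a(q) = -2 + (1*1)/5 = -2 + (⅕)*1 = -2 + ⅕ = -9/5)
z = 25
I(t) = -9/5
I(z)*((5/4 - 4)² + 152) = -9*((5/4 - 4)² + 152)/5 = -9*((-11/4)² + 152)/5 = -9*(121/16 + 152)/5 = -9/5*2553/16 = -22977/80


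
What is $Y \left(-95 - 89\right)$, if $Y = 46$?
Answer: $-8464$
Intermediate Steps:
$Y \left(-95 - 89\right) = 46 \left(-95 - 89\right) = 46 \left(-184\right) = -8464$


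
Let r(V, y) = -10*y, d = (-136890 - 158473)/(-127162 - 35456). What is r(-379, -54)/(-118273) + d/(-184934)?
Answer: -16274675962579/3556894563054876 ≈ -0.0045755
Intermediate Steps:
d = 295363/162618 (d = -295363/(-162618) = -295363*(-1/162618) = 295363/162618 ≈ 1.8163)
r(-379, -54)/(-118273) + d/(-184934) = -10*(-54)/(-118273) + (295363/162618)/(-184934) = 540*(-1/118273) + (295363/162618)*(-1/184934) = -540/118273 - 295363/30073597212 = -16274675962579/3556894563054876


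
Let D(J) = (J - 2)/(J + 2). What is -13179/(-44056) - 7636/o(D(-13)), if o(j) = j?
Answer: -3700330091/660840 ≈ -5599.4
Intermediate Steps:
D(J) = (-2 + J)/(2 + J)
-13179/(-44056) - 7636/o(D(-13)) = -13179/(-44056) - 7636*(2 - 13)/(-2 - 13) = -13179*(-1/44056) - 7636/(-15/(-11)) = 13179/44056 - 7636/((-1/11*(-15))) = 13179/44056 - 7636/15/11 = 13179/44056 - 7636*11/15 = 13179/44056 - 83996/15 = -3700330091/660840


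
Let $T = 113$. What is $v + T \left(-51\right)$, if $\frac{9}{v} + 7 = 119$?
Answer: $- \frac{645447}{112} \approx -5762.9$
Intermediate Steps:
$v = \frac{9}{112}$ ($v = \frac{9}{-7 + 119} = \frac{9}{112} \approx 0.080357$)
$v + T \left(-51\right) = \frac{9}{112} + 113 \left(-51\right) = \frac{9}{112} - 5763 = - \frac{645447}{112}$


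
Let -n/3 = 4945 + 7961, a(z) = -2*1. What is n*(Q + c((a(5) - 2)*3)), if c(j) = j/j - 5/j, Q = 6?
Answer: -574317/2 ≈ -2.8716e+5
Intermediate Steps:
a(z) = -2
n = -38718 (n = -3*(4945 + 7961) = -3*12906 = -38718)
c(j) = 1 - 5/j
n*(Q + c((a(5) - 2)*3)) = -38718*(6 + (-5 + (-2 - 2)*3)/(((-2 - 2)*3))) = -38718*(6 + (-5 - 4*3)/((-4*3))) = -38718*(6 + (-5 - 12)/(-12)) = -38718*(6 - 1/12*(-17)) = -38718*(6 + 17/12) = -38718*89/12 = -574317/2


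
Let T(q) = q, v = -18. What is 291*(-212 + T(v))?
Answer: -66930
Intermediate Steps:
291*(-212 + T(v)) = 291*(-212 - 18) = 291*(-230) = -66930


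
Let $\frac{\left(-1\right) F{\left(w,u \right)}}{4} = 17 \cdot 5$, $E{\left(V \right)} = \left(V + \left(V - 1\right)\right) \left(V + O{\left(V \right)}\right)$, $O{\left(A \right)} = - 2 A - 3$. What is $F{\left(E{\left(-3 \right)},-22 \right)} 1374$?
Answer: $-467160$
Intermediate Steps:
$O{\left(A \right)} = -3 - 2 A$
$E{\left(V \right)} = \left(-1 + 2 V\right) \left(-3 - V\right)$ ($E{\left(V \right)} = \left(V + \left(V - 1\right)\right) \left(V - \left(3 + 2 V\right)\right) = \left(V + \left(-1 + V\right)\right) \left(-3 - V\right) = \left(-1 + 2 V\right) \left(-3 - V\right)$)
$F{\left(w,u \right)} = -340$ ($F{\left(w,u \right)} = - 4 \cdot 17 \cdot 5 = \left(-4\right) 85 = -340$)
$F{\left(E{\left(-3 \right)},-22 \right)} 1374 = \left(-340\right) 1374 = -467160$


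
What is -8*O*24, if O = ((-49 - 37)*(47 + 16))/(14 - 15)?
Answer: -1040256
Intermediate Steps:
O = 5418 (O = -86*63/(-1) = -5418*(-1) = 5418)
-8*O*24 = -8*5418*24 = -43344*24 = -1040256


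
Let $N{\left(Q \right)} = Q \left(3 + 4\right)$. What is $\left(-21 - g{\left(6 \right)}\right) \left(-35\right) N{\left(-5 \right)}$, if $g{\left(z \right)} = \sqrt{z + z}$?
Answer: $-25725 - 2450 \sqrt{3} \approx -29969.0$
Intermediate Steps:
$N{\left(Q \right)} = 7 Q$ ($N{\left(Q \right)} = Q 7 = 7 Q$)
$g{\left(z \right)} = \sqrt{2} \sqrt{z}$ ($g{\left(z \right)} = \sqrt{2 z} = \sqrt{2} \sqrt{z}$)
$\left(-21 - g{\left(6 \right)}\right) \left(-35\right) N{\left(-5 \right)} = \left(-21 - \sqrt{2} \sqrt{6}\right) \left(-35\right) 7 \left(-5\right) = \left(-21 - 2 \sqrt{3}\right) \left(-35\right) \left(-35\right) = \left(735 + 70 \sqrt{3}\right) \left(-35\right) = -25725 - 2450 \sqrt{3}$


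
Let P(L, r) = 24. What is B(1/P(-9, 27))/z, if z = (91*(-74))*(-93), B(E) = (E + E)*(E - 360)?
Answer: -8639/180363456 ≈ -4.7898e-5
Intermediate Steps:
B(E) = 2*E*(-360 + E) (B(E) = (2*E)*(-360 + E) = 2*E*(-360 + E))
z = 626262 (z = -6734*(-93) = 626262)
B(1/P(-9, 27))/z = (2*(-360 + 1/24)/24)/626262 = (2*(1/24)*(-360 + 1/24))*(1/626262) = (2*(1/24)*(-8639/24))*(1/626262) = -8639/288*1/626262 = -8639/180363456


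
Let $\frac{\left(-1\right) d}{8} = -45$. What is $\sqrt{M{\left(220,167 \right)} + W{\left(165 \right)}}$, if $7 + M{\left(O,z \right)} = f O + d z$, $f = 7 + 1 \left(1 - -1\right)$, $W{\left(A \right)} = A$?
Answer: $\sqrt{62258} \approx 249.52$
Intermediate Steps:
$d = 360$ ($d = \left(-8\right) \left(-45\right) = 360$)
$f = 9$ ($f = 7 + 1 \left(1 + 1\right) = 7 + 1 \cdot 2 = 7 + 2 = 9$)
$M{\left(O,z \right)} = -7 + 9 O + 360 z$ ($M{\left(O,z \right)} = -7 + \left(9 O + 360 z\right) = -7 + 9 O + 360 z$)
$\sqrt{M{\left(220,167 \right)} + W{\left(165 \right)}} = \sqrt{\left(-7 + 9 \cdot 220 + 360 \cdot 167\right) + 165} = \sqrt{\left(-7 + 1980 + 60120\right) + 165} = \sqrt{62093 + 165} = \sqrt{62258}$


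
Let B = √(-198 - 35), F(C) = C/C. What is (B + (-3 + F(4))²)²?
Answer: (4 + I*√233)² ≈ -217.0 + 122.11*I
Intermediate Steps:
F(C) = 1
B = I*√233 (B = √(-233) = I*√233 ≈ 15.264*I)
(B + (-3 + F(4))²)² = (I*√233 + (-3 + 1)²)² = (I*√233 + (-2)²)² = (I*√233 + 4)² = (4 + I*√233)²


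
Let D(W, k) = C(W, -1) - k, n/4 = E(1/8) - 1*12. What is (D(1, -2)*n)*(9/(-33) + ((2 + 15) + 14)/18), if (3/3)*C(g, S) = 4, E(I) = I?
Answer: -27265/66 ≈ -413.11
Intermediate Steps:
C(g, S) = 4
n = -95/2 (n = 4*(1/8 - 1*12) = 4*(1/8 - 12) = 4*(-95/8) = -95/2 ≈ -47.500)
D(W, k) = 4 - k
(D(1, -2)*n)*(9/(-33) + ((2 + 15) + 14)/18) = ((4 - 1*(-2))*(-95/2))*(9/(-33) + ((2 + 15) + 14)/18) = ((4 + 2)*(-95/2))*(9*(-1/33) + (17 + 14)*(1/18)) = (6*(-95/2))*(-3/11 + 31*(1/18)) = -285*(-3/11 + 31/18) = -285*287/198 = -27265/66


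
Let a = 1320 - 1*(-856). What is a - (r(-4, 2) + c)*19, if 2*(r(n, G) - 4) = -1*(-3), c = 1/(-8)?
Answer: 16591/8 ≈ 2073.9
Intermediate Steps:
c = -⅛ ≈ -0.12500
r(n, G) = 11/2 (r(n, G) = 4 + (-1*(-3))/2 = 4 + (½)*3 = 4 + 3/2 = 11/2)
a = 2176 (a = 1320 + 856 = 2176)
a - (r(-4, 2) + c)*19 = 2176 - (11/2 - ⅛)*19 = 2176 - 43*19/8 = 2176 - 1*817/8 = 2176 - 817/8 = 16591/8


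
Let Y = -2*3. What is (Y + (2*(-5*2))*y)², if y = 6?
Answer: 15876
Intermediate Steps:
Y = -6 (Y = -1*6 = -6)
(Y + (2*(-5*2))*y)² = (-6 + (2*(-5*2))*6)² = (-6 + (2*(-10))*6)² = (-6 - 20*6)² = (-6 - 120)² = (-126)² = 15876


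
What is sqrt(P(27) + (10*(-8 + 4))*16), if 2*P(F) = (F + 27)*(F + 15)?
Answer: sqrt(494) ≈ 22.226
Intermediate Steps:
P(F) = (15 + F)*(27 + F)/2 (P(F) = ((F + 27)*(F + 15))/2 = ((27 + F)*(15 + F))/2 = ((15 + F)*(27 + F))/2 = (15 + F)*(27 + F)/2)
sqrt(P(27) + (10*(-8 + 4))*16) = sqrt((405/2 + (1/2)*27**2 + 21*27) + (10*(-8 + 4))*16) = sqrt((405/2 + (1/2)*729 + 567) + (10*(-4))*16) = sqrt((405/2 + 729/2 + 567) - 40*16) = sqrt(1134 - 640) = sqrt(494)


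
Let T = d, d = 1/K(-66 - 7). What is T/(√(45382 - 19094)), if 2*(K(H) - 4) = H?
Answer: -√1643/213590 ≈ -0.00018977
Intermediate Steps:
K(H) = 4 + H/2
d = -2/65 (d = 1/(4 + (-66 - 7)/2) = 1/(4 + (½)*(-73)) = 1/(4 - 73/2) = 1/(-65/2) = -2/65 ≈ -0.030769)
T = -2/65 ≈ -0.030769
T/(√(45382 - 19094)) = -2/(65*√(45382 - 19094)) = -2*√1643/6572/65 = -√1643/213590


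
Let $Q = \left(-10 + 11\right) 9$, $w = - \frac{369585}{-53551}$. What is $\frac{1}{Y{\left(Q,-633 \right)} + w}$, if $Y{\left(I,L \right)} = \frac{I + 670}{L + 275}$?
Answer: $\frac{19171258}{95950301} \approx 0.1998$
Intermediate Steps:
$w = \frac{369585}{53551}$ ($w = \left(-369585\right) \left(- \frac{1}{53551}\right) = \frac{369585}{53551} \approx 6.9016$)
$Q = 9$ ($Q = 1 \cdot 9 = 9$)
$Y{\left(I,L \right)} = \frac{670 + I}{275 + L}$
$\frac{1}{Y{\left(Q,-633 \right)} + w} = \frac{1}{\frac{670 + 9}{275 - 633} + \frac{369585}{53551}} = \frac{1}{\frac{1}{-358} \cdot 679 + \frac{369585}{53551}} = \frac{1}{\left(- \frac{1}{358}\right) 679 + \frac{369585}{53551}} = \frac{1}{- \frac{679}{358} + \frac{369585}{53551}} = \frac{1}{\frac{95950301}{19171258}} = \frac{19171258}{95950301}$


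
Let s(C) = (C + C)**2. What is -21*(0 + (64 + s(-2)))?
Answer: -1680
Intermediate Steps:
s(C) = 4*C**2 (s(C) = (2*C)**2 = 4*C**2)
-21*(0 + (64 + s(-2))) = -21*(0 + (64 + 4*(-2)**2)) = -21*(0 + (64 + 4*4)) = -21*(0 + (64 + 16)) = -21*(0 + 80) = -21*80 = -1680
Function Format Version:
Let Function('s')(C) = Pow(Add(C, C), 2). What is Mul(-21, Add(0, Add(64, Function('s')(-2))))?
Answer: -1680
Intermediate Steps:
Function('s')(C) = Mul(4, Pow(C, 2)) (Function('s')(C) = Pow(Mul(2, C), 2) = Mul(4, Pow(C, 2)))
Mul(-21, Add(0, Add(64, Function('s')(-2)))) = Mul(-21, Add(0, Add(64, Mul(4, Pow(-2, 2))))) = Mul(-21, Add(0, Add(64, Mul(4, 4)))) = Mul(-21, Add(0, Add(64, 16))) = Mul(-21, Add(0, 80)) = Mul(-21, 80) = -1680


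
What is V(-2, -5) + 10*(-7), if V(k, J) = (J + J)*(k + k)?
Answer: -30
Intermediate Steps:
V(k, J) = 4*J*k (V(k, J) = (2*J)*(2*k) = 4*J*k)
V(-2, -5) + 10*(-7) = 4*(-5)*(-2) + 10*(-7) = 40 - 70 = -30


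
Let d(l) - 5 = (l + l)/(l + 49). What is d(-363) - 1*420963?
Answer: -66090043/157 ≈ -4.2096e+5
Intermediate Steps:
d(l) = 5 + 2*l/(49 + l) (d(l) = 5 + (l + l)/(l + 49) = 5 + (2*l)/(49 + l) = 5 + 2*l/(49 + l))
d(-363) - 1*420963 = 7*(35 - 363)/(49 - 363) - 1*420963 = 7*(-328)/(-314) - 420963 = 7*(-1/314)*(-328) - 420963 = 1148/157 - 420963 = -66090043/157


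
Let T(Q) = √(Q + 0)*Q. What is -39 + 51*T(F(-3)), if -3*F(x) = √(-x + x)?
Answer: -39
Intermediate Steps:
F(x) = 0 (F(x) = -√(-x + x)/3 = -√0/3 = -⅓*0 = 0)
T(Q) = Q^(3/2) (T(Q) = √Q*Q = Q^(3/2))
-39 + 51*T(F(-3)) = -39 + 51*0^(3/2) = -39 + 51*0 = -39 + 0 = -39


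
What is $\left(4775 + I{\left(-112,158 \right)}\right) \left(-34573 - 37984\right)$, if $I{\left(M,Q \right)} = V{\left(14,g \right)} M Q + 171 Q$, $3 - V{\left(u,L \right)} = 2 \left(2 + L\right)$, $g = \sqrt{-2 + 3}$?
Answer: $-6158710717$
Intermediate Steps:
$g = 1$ ($g = \sqrt{1} = 1$)
$V{\left(u,L \right)} = -1 - 2 L$ ($V{\left(u,L \right)} = 3 - 2 \left(2 + L\right) = 3 - \left(4 + 2 L\right) = -1 - 2 L$)
$I{\left(M,Q \right)} = 171 Q - 3 M Q$ ($I{\left(M,Q \right)} = \left(-1 - 2\right) M Q + 171 Q = - 3 M Q + 171 Q = 171 Q - 3 M Q$)
$\left(4775 + I{\left(-112,158 \right)}\right) \left(-34573 - 37984\right) = \left(4775 + 3 \cdot 158 \left(57 - -112\right)\right) \left(-34573 - 37984\right) = \left(4775 + 3 \cdot 158 \left(57 + 112\right)\right) \left(-72557\right) = \left(4775 + 3 \cdot 158 \cdot 169\right) \left(-72557\right) = \left(4775 + 80106\right) \left(-72557\right) = 84881 \left(-72557\right) = -6158710717$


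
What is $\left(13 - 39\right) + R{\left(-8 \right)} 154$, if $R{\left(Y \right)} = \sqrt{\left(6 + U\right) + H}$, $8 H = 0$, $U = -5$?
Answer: $128$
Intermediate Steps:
$H = 0$ ($H = \frac{1}{8} \cdot 0 = 0$)
$R{\left(Y \right)} = 1$ ($R{\left(Y \right)} = \sqrt{\left(6 - 5\right) + 0} = \sqrt{1 + 0} = \sqrt{1} = 1$)
$\left(13 - 39\right) + R{\left(-8 \right)} 154 = \left(13 - 39\right) + 1 \cdot 154 = -26 + 154 = 128$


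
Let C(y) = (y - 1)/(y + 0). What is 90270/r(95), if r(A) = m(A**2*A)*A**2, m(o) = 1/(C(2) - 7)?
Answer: -117351/1805 ≈ -65.014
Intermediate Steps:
C(y) = (-1 + y)/y
m(o) = -2/13 (m(o) = 1/((-1 + 2)/2 - 7) = 1/((1/2)*1 - 7) = 1/(1/2 - 7) = 1/(-13/2) = -2/13)
r(A) = -2*A**2/13
90270/r(95) = 90270/((-2/13*95**2)) = 90270/((-2/13*9025)) = 90270/(-18050/13) = 90270*(-13/18050) = -117351/1805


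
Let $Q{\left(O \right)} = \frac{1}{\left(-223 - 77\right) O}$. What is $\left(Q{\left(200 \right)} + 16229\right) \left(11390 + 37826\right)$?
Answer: $\frac{1497612118462}{1875} \approx 7.9873 \cdot 10^{8}$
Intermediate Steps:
$Q{\left(O \right)} = - \frac{1}{300 O}$ ($Q{\left(O \right)} = \frac{1}{\left(-300\right) O} = - \frac{1}{300 O}$)
$\left(Q{\left(200 \right)} + 16229\right) \left(11390 + 37826\right) = \left(- \frac{1}{300 \cdot 200} + 16229\right) \left(11390 + 37826\right) = \left(\left(- \frac{1}{300}\right) \frac{1}{200} + 16229\right) 49216 = \left(- \frac{1}{60000} + 16229\right) 49216 = \frac{973739999}{60000} \cdot 49216 = \frac{1497612118462}{1875}$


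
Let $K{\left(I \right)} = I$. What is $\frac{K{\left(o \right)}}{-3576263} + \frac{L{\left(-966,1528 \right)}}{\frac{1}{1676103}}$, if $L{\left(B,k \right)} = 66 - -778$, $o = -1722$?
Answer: $\frac{5059092260768838}{3576263} \approx 1.4146 \cdot 10^{9}$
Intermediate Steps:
$L{\left(B,k \right)} = 844$ ($L{\left(B,k \right)} = 66 + 778 = 844$)
$\frac{K{\left(o \right)}}{-3576263} + \frac{L{\left(-966,1528 \right)}}{\frac{1}{1676103}} = - \frac{1722}{-3576263} + \frac{844}{\frac{1}{1676103}} = \left(-1722\right) \left(- \frac{1}{3576263}\right) + 844 \frac{1}{\frac{1}{1676103}} = \frac{1722}{3576263} + 844 \cdot 1676103 = \frac{1722}{3576263} + 1414630932 = \frac{5059092260768838}{3576263}$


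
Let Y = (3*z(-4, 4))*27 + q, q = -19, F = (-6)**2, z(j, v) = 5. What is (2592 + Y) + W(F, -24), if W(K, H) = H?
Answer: 2954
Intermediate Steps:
F = 36
Y = 386 (Y = (3*5)*27 - 19 = 15*27 - 19 = 405 - 19 = 386)
(2592 + Y) + W(F, -24) = (2592 + 386) - 24 = 2978 - 24 = 2954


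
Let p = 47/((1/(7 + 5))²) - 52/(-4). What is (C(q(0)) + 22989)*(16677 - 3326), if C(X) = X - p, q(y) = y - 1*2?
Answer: 216366306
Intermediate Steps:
q(y) = -2 + y (q(y) = y - 2 = -2 + y)
p = 6781 (p = 47/((1/12)²) - 52*(-¼) = 47/((1/12)²) + 13 = 47/(1/144) + 13 = 47*144 + 13 = 6768 + 13 = 6781)
C(X) = -6781 + X (C(X) = X - 1*6781 = X - 6781 = -6781 + X)
(C(q(0)) + 22989)*(16677 - 3326) = ((-6781 + (-2 + 0)) + 22989)*(16677 - 3326) = ((-6781 - 2) + 22989)*13351 = (-6783 + 22989)*13351 = 16206*13351 = 216366306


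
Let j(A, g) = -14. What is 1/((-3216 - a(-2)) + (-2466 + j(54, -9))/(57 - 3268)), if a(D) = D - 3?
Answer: -3211/10308041 ≈ -0.00031150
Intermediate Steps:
a(D) = -3 + D
1/((-3216 - a(-2)) + (-2466 + j(54, -9))/(57 - 3268)) = 1/((-3216 - (-3 - 2)) + (-2466 - 14)/(57 - 3268)) = 1/((-3216 - 1*(-5)) - 2480/(-3211)) = 1/((-3216 + 5) - 2480*(-1/3211)) = 1/(-3211 + 2480/3211) = 1/(-10308041/3211) = -3211/10308041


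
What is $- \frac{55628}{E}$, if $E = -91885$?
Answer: $\frac{55628}{91885} \approx 0.60541$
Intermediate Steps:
$- \frac{55628}{E} = - \frac{55628}{-91885} = \left(-55628\right) \left(- \frac{1}{91885}\right) = \frac{55628}{91885}$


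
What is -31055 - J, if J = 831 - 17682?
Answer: -14204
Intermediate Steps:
J = -16851
-31055 - J = -31055 - 1*(-16851) = -31055 + 16851 = -14204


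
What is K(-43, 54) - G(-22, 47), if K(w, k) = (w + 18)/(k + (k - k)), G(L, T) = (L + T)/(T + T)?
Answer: -925/1269 ≈ -0.72892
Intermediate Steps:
G(L, T) = (L + T)/(2*T) (G(L, T) = (L + T)/((2*T)) = (L + T)*(1/(2*T)) = (L + T)/(2*T))
K(w, k) = (18 + w)/k (K(w, k) = (18 + w)/(k + 0) = (18 + w)/k)
K(-43, 54) - G(-22, 47) = (18 - 43)/54 - (-22 + 47)/(2*47) = (1/54)*(-25) - 25/(2*47) = -25/54 - 1*25/94 = -25/54 - 25/94 = -925/1269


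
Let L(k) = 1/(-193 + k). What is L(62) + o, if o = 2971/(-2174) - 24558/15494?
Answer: -6528967651/2206299118 ≈ -2.9592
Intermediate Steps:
o = -49710883/16841978 (o = 2971*(-1/2174) - 24558*1/15494 = -2971/2174 - 12279/7747 = -49710883/16841978 ≈ -2.9516)
L(62) + o = 1/(-193 + 62) - 49710883/16841978 = 1/(-131) - 49710883/16841978 = -1/131 - 49710883/16841978 = -6528967651/2206299118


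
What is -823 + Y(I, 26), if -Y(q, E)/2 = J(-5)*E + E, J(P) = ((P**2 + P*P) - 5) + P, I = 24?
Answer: -2955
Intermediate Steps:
J(P) = -5 + P + 2*P**2 (J(P) = ((P**2 + P**2) - 5) + P = (2*P**2 - 5) + P = (-5 + 2*P**2) + P = -5 + P + 2*P**2)
Y(q, E) = -82*E (Y(q, E) = -2*((-5 - 5 + 2*(-5)**2)*E + E) = -2*((-5 - 5 + 2*25)*E + E) = -2*((-5 - 5 + 50)*E + E) = -2*(40*E + E) = -82*E)
-823 + Y(I, 26) = -823 - 82*26 = -823 - 2132 = -2955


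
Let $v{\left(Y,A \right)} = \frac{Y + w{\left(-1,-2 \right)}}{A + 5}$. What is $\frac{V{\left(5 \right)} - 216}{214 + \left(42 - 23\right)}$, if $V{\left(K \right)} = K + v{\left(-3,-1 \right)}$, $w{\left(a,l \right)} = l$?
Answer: $- \frac{849}{932} \approx -0.91094$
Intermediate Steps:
$v{\left(Y,A \right)} = \frac{-2 + Y}{5 + A}$ ($v{\left(Y,A \right)} = \frac{Y - 2}{A + 5} = \frac{-2 + Y}{5 + A}$)
$V{\left(K \right)} = - \frac{5}{4} + K$ ($V{\left(K \right)} = K + \frac{-2 - 3}{5 - 1} = K + \frac{1}{4} \left(-5\right) = K - \frac{5}{4} = - \frac{5}{4} + K$)
$\frac{V{\left(5 \right)} - 216}{214 + \left(42 - 23\right)} = \frac{\left(- \frac{5}{4} + 5\right) - 216}{214 + \left(42 - 23\right)} = \frac{\frac{15}{4} - 216}{214 + \left(42 - 23\right)} = - \frac{849}{4 \left(214 + 19\right)} = - \frac{849}{4 \cdot 233} = \left(- \frac{849}{4}\right) \frac{1}{233} = - \frac{849}{932}$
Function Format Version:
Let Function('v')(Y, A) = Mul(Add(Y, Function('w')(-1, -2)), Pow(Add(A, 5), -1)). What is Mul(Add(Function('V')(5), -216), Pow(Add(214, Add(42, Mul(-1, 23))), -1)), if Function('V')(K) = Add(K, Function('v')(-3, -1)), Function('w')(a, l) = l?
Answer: Rational(-849, 932) ≈ -0.91094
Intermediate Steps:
Function('v')(Y, A) = Mul(Pow(Add(5, A), -1), Add(-2, Y)) (Function('v')(Y, A) = Mul(Add(Y, -2), Pow(Add(A, 5), -1)) = Mul(Add(-2, Y), Pow(Add(5, A), -1)) = Mul(Pow(Add(5, A), -1), Add(-2, Y)))
Function('V')(K) = Add(Rational(-5, 4), K) (Function('V')(K) = Add(K, Mul(Pow(Add(5, -1), -1), Add(-2, -3))) = Add(K, Mul(Pow(4, -1), -5)) = Add(K, Mul(Rational(1, 4), -5)) = Add(K, Rational(-5, 4)) = Add(Rational(-5, 4), K))
Mul(Add(Function('V')(5), -216), Pow(Add(214, Add(42, Mul(-1, 23))), -1)) = Mul(Add(Add(Rational(-5, 4), 5), -216), Pow(Add(214, Add(42, Mul(-1, 23))), -1)) = Mul(Add(Rational(15, 4), -216), Pow(Add(214, Add(42, -23)), -1)) = Mul(Rational(-849, 4), Pow(Add(214, 19), -1)) = Mul(Rational(-849, 4), Pow(233, -1)) = Mul(Rational(-849, 4), Rational(1, 233)) = Rational(-849, 932)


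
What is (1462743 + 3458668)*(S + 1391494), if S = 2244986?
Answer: 17896612673280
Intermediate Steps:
(1462743 + 3458668)*(S + 1391494) = (1462743 + 3458668)*(2244986 + 1391494) = 4921411*3636480 = 17896612673280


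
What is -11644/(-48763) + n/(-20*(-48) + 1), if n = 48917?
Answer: 77307405/1511653 ≈ 51.141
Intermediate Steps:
-11644/(-48763) + n/(-20*(-48) + 1) = -11644/(-48763) + 48917/(-20*(-48) + 1) = -11644*(-1/48763) + 48917/(960 + 1) = 11644/48763 + 48917/961 = 77307405/1511653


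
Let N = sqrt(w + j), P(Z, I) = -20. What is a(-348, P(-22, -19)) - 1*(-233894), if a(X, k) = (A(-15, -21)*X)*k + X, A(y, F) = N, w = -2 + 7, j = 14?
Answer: 233546 + 6960*sqrt(19) ≈ 2.6388e+5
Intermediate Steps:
w = 5
N = sqrt(19) (N = sqrt(5 + 14) = sqrt(19) ≈ 4.3589)
A(y, F) = sqrt(19)
a(X, k) = X + X*k*sqrt(19) (a(X, k) = (sqrt(19)*X)*k + X = (X*sqrt(19))*k + X = X*k*sqrt(19) + X = X + X*k*sqrt(19))
a(-348, P(-22, -19)) - 1*(-233894) = -348*(1 - 20*sqrt(19)) - 1*(-233894) = (-348 + 6960*sqrt(19)) + 233894 = 233546 + 6960*sqrt(19)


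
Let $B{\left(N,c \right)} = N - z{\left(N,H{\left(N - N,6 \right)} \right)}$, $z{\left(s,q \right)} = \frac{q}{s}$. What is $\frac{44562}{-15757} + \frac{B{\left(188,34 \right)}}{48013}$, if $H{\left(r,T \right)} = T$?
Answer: $- \frac{28691398333}{10159262722} \approx -2.8242$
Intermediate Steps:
$z{\left(s,q \right)} = \frac{q}{s}$
$B{\left(N,c \right)} = N - \frac{6}{N}$
$\frac{44562}{-15757} + \frac{B{\left(188,34 \right)}}{48013} = \frac{44562}{-15757} + \frac{188 - \frac{6}{188}}{48013} = 44562 \left(- \frac{1}{15757}\right) + \left(188 - \frac{3}{94}\right) \frac{1}{48013} = - \frac{6366}{2251} + \left(188 - \frac{3}{94}\right) \frac{1}{48013} = - \frac{6366}{2251} + \frac{17669}{94} \cdot \frac{1}{48013} = - \frac{6366}{2251} + \frac{17669}{4513222} = - \frac{28691398333}{10159262722}$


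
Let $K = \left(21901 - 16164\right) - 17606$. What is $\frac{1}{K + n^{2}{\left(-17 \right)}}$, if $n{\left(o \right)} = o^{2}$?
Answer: $\frac{1}{71652} \approx 1.3956 \cdot 10^{-5}$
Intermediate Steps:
$K = -11869$ ($K = 5737 - 17606 = -11869$)
$\frac{1}{K + n^{2}{\left(-17 \right)}} = \frac{1}{-11869 + \left(\left(-17\right)^{2}\right)^{2}} = \frac{1}{-11869 + 289^{2}} = \frac{1}{-11869 + 83521} = \frac{1}{71652}$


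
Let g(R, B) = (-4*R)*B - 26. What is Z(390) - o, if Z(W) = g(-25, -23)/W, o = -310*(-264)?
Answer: -15959963/195 ≈ -81846.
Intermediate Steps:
o = 81840
g(R, B) = -26 - 4*B*R (g(R, B) = -4*B*R - 26 = -26 - 4*B*R)
Z(W) = -2326/W (Z(W) = (-26 - 4*(-23)*(-25))/W = (-26 - 2300)/W = -2326/W)
Z(390) - o = -2326/390 - 1*81840 = -2326*1/390 - 81840 = -1163/195 - 81840 = -15959963/195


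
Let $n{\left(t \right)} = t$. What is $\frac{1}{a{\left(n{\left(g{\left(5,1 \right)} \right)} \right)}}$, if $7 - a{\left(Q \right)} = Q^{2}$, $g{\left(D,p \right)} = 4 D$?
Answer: $- \frac{1}{393} \approx -0.0025445$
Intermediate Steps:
$a{\left(Q \right)} = 7 - Q^{2}$
$\frac{1}{a{\left(n{\left(g{\left(5,1 \right)} \right)} \right)}} = \frac{1}{7 - \left(4 \cdot 5\right)^{2}} = \frac{1}{7 - 20^{2}} = \frac{1}{7 - 400} = \frac{1}{-393} = - \frac{1}{393}$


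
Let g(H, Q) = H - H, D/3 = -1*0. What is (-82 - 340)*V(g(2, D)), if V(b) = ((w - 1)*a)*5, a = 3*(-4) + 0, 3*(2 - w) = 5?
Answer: -16880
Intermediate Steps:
w = 1/3 (w = 2 - 1/3*5 = 2 - 5/3 = 1/3 ≈ 0.33333)
D = 0 (D = 3*(-1*0) = 3*0 = 0)
a = -12 (a = -12 + 0 = -12)
g(H, Q) = 0
V(b) = 40 (V(b) = ((1/3 - 1)*(-12))*5 = -2/3*(-12)*5 = 8*5 = 40)
(-82 - 340)*V(g(2, D)) = (-82 - 340)*40 = -422*40 = -16880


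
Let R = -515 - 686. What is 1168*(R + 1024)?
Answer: -206736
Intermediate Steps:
R = -1201
1168*(R + 1024) = 1168*(-1201 + 1024) = 1168*(-177) = -206736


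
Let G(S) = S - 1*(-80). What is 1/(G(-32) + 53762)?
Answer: 1/53810 ≈ 1.8584e-5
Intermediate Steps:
G(S) = 80 + S (G(S) = S + 80 = 80 + S)
1/(G(-32) + 53762) = 1/((80 - 32) + 53762) = 1/(48 + 53762) = 1/53810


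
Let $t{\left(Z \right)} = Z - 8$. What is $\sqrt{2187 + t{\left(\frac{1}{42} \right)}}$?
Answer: $\frac{\sqrt{3843798}}{42} \approx 46.68$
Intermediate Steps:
$t{\left(Z \right)} = -8 + Z$
$\sqrt{2187 + t{\left(\frac{1}{42} \right)}} = \sqrt{2187 - \left(8 - \frac{1}{42}\right)} = \sqrt{2187 + \left(-8 + \frac{1}{42}\right)} = \sqrt{2187 - \frac{335}{42}} = \sqrt{\frac{91519}{42}} = \frac{\sqrt{3843798}}{42}$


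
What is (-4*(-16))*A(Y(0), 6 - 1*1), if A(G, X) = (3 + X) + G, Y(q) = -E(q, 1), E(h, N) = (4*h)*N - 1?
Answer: 576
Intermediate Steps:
E(h, N) = -1 + 4*N*h (E(h, N) = 4*N*h - 1 = -1 + 4*N*h)
Y(q) = 1 - 4*q (Y(q) = -(-1 + 4*1*q) = -(-1 + 4*q) = 1 - 4*q)
A(G, X) = 3 + G + X
(-4*(-16))*A(Y(0), 6 - 1*1) = (-4*(-16))*(3 + (1 - 4*0) + (6 - 1*1)) = 64*(3 + (1 + 0) + (6 - 1)) = 64*(3 + 1 + 5) = 64*9 = 576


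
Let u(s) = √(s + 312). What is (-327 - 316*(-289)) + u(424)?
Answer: 90997 + 4*√46 ≈ 91024.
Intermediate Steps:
u(s) = √(312 + s)
(-327 - 316*(-289)) + u(424) = (-327 - 316*(-289)) + √(312 + 424) = (-327 + 91324) + √736 = 90997 + 4*√46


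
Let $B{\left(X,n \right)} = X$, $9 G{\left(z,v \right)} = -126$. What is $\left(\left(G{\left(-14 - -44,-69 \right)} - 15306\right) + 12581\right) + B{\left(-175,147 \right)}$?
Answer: $-2914$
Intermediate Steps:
$G{\left(z,v \right)} = -14$ ($G{\left(z,v \right)} = \frac{1}{9} \left(-126\right) = -14$)
$\left(\left(G{\left(-14 - -44,-69 \right)} - 15306\right) + 12581\right) + B{\left(-175,147 \right)} = \left(\left(-14 - 15306\right) + 12581\right) - 175 = \left(-15320 + 12581\right) - 175 = -2739 - 175 = -2914$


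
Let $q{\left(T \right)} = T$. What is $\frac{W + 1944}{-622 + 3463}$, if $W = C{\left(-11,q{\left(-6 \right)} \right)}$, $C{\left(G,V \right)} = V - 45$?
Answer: $\frac{631}{947} \approx 0.66632$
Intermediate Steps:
$C{\left(G,V \right)} = -45 + V$
$W = -51$ ($W = -45 - 6 = -51$)
$\frac{W + 1944}{-622 + 3463} = \frac{-51 + 1944}{-622 + 3463} = \frac{1893}{2841} = 1893 \cdot \frac{1}{2841} = \frac{631}{947}$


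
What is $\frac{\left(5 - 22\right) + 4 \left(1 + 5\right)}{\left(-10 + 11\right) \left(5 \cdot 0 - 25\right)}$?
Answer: $- \frac{7}{25} \approx -0.28$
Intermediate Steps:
$\frac{\left(5 - 22\right) + 4 \left(1 + 5\right)}{\left(-10 + 11\right) \left(5 \cdot 0 - 25\right)} = \frac{\left(5 - 22\right) + 4 \cdot 6}{1 \left(0 - 25\right)} = \frac{-17 + 24}{1 \left(-25\right)} = \frac{1}{-25} \cdot 7 = \left(- \frac{1}{25}\right) 7 = - \frac{7}{25}$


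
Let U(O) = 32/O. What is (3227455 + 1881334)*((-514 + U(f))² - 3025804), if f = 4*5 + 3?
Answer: -7467242110192424/529 ≈ -1.4116e+13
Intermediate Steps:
f = 23 (f = 20 + 3 = 23)
(3227455 + 1881334)*((-514 + U(f))² - 3025804) = (3227455 + 1881334)*((-514 + 32/23)² - 3025804) = 5108789*((-514 + 32*(1/23))² - 3025804) = 5108789*((-514 + 32/23)² - 3025804) = 5108789*((-11790/23)² - 3025804) = 5108789*(139004100/529 - 3025804) = 5108789*(-1461646216/529) = -7467242110192424/529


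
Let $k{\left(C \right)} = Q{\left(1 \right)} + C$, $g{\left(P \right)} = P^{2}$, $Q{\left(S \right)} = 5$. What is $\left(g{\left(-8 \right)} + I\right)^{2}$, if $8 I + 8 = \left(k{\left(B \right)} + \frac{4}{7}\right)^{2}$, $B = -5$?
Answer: $\frac{9541921}{2401} \approx 3974.1$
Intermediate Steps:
$k{\left(C \right)} = 5 + C$
$I = - \frac{47}{49}$ ($I = -1 + \frac{\left(\left(5 - 5\right) + \frac{4}{7}\right)^{2}}{8} = -1 + \frac{\left(0 + 4 \cdot \frac{1}{7}\right)^{2}}{8} = -1 + \frac{\left(0 + \frac{4}{7}\right)^{2}}{8} = -1 + \frac{\left(\frac{4}{7}\right)^{2}}{8} = -1 + \frac{1}{8} \cdot \frac{16}{49} = -1 + \frac{2}{49} = - \frac{47}{49} \approx -0.95918$)
$\left(g{\left(-8 \right)} + I\right)^{2} = \left(\left(-8\right)^{2} - \frac{47}{49}\right)^{2} = \left(64 - \frac{47}{49}\right)^{2} = \left(\frac{3089}{49}\right)^{2} = \frac{9541921}{2401}$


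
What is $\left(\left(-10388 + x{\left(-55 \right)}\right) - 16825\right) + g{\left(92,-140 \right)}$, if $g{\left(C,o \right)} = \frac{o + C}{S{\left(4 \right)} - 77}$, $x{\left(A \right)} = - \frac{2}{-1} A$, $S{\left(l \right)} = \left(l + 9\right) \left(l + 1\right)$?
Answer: $-27319$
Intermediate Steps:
$S{\left(l \right)} = \left(1 + l\right) \left(9 + l\right)$ ($S{\left(l \right)} = \left(9 + l\right) \left(1 + l\right) = \left(1 + l\right) \left(9 + l\right)$)
$x{\left(A \right)} = 2 A$ ($x{\left(A \right)} = \left(-2\right) \left(-1\right) A = 2 A$)
$g{\left(C,o \right)} = - \frac{C}{12} - \frac{o}{12}$ ($g{\left(C,o \right)} = \frac{o + C}{\left(9 + 4^{2} + 10 \cdot 4\right) - 77} = \frac{C + o}{\left(9 + 16 + 40\right) - 77} = \frac{C + o}{65 - 77} = \frac{C + o}{-12} = \left(C + o\right) \left(- \frac{1}{12}\right) = - \frac{C}{12} - \frac{o}{12}$)
$\left(\left(-10388 + x{\left(-55 \right)}\right) - 16825\right) + g{\left(92,-140 \right)} = \left(\left(-10388 + 2 \left(-55\right)\right) - 16825\right) - -4 = \left(\left(-10388 - 110\right) - 16825\right) + \left(- \frac{23}{3} + \frac{35}{3}\right) = \left(-10498 - 16825\right) + 4 = -27323 + 4 = -27319$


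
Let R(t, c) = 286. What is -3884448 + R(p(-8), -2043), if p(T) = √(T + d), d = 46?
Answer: -3884162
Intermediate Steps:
p(T) = √(46 + T) (p(T) = √(T + 46) = √(46 + T))
-3884448 + R(p(-8), -2043) = -3884448 + 286 = -3884162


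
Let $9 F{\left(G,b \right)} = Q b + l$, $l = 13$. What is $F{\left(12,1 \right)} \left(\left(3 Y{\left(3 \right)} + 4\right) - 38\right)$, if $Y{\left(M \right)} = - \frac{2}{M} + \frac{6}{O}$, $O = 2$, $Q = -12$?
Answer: $-3$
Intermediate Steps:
$Y{\left(M \right)} = 3 - \frac{2}{M}$ ($Y{\left(M \right)} = - \frac{2}{M} + \frac{6}{2} = - \frac{2}{M} + 6 \cdot \frac{1}{2} = - \frac{2}{M} + 3 = 3 - \frac{2}{M}$)
$F{\left(G,b \right)} = \frac{13}{9} - \frac{4 b}{3}$ ($F{\left(G,b \right)} = \frac{- 12 b + 13}{9} = \frac{13 - 12 b}{9} = \frac{13}{9} - \frac{4 b}{3}$)
$F{\left(12,1 \right)} \left(\left(3 Y{\left(3 \right)} + 4\right) - 38\right) = \left(\frac{13}{9} - \frac{4}{3}\right) \left(\left(3 \left(3 - \frac{2}{3}\right) + 4\right) - 38\right) = \frac{\left(3 \left(3 - \frac{2}{3}\right) + 4\right) - 38}{9} = \frac{\left(3 \cdot \frac{7}{3} + 4\right) - 38}{9} = \frac{\left(7 + 4\right) - 38}{9} = \frac{11 - 38}{9} = \frac{1}{9} \left(-27\right) = -3$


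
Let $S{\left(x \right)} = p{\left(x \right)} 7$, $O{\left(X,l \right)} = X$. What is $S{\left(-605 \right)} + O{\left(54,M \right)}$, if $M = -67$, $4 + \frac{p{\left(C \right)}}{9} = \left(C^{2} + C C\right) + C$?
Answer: $46080837$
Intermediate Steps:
$p{\left(C \right)} = -36 + 9 C + 18 C^{2}$ ($p{\left(C \right)} = -36 + 9 \left(\left(C^{2} + C C\right) + C\right) = -36 + 9 \left(\left(C^{2} + C^{2}\right) + C\right) = -36 + 9 \left(2 C^{2} + C\right) = -36 + 9 \left(C + 2 C^{2}\right) = -36 + \left(9 C + 18 C^{2}\right) = -36 + 9 C + 18 C^{2}$)
$S{\left(x \right)} = -252 + 63 x + 126 x^{2}$ ($S{\left(x \right)} = \left(-36 + 9 x + 18 x^{2}\right) 7 = -252 + 63 x + 126 x^{2}$)
$S{\left(-605 \right)} + O{\left(54,M \right)} = \left(-252 + 63 \left(-605\right) + 126 \left(-605\right)^{2}\right) + 54 = \left(-252 - 38115 + 126 \cdot 366025\right) + 54 = \left(-252 - 38115 + 46119150\right) + 54 = 46080783 + 54 = 46080837$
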